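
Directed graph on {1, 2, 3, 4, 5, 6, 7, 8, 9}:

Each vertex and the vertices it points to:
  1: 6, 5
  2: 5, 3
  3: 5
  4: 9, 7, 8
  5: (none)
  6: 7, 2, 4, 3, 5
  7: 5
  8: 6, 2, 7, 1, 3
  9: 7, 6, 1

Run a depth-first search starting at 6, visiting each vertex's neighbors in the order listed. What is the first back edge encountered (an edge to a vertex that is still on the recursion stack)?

9->6

DFS from 6 (visiting each vertex's neighbors in the order listed); mark gray on enter, black on exit:
6 gray
  7 gray
    5 gray
    5 black
  7 black
  2 gray
    2→5: 5 black — skip
    3 gray
      3→5: 5 black — skip
    3 black
  2 black
  4 gray
    9 gray
      9→7: 7 black — skip
      9→6: 6 is gray → back edge
First back edge: 9 → 6.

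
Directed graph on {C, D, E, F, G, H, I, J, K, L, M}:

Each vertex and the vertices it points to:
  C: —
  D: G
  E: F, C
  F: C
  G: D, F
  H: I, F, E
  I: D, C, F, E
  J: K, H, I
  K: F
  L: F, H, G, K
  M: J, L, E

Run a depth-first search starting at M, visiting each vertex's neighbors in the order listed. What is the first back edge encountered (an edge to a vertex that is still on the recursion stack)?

DFS from M (visiting each vertex's neighbors in the order listed); mark gray on enter, black on exit:
M gray
  J gray
    K gray
      F gray
        C gray
        C black
      F black
    K black
    H gray
      I gray
        D gray
          G gray
            G→D: D is gray → back edge
First back edge: G → D.

G→D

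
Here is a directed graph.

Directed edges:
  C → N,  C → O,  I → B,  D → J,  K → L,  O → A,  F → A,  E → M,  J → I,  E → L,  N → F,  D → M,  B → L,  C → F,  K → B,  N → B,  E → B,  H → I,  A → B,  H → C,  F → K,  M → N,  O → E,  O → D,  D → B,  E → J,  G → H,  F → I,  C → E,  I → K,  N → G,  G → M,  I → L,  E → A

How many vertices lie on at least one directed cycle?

A vertex is on a directed cycle iff it belongs to a strongly connected component of size ≥ 2 (or has a self-loop).
The vertices on cycles are {C, D, E, G, H, M, N, O} — 8 in total.

8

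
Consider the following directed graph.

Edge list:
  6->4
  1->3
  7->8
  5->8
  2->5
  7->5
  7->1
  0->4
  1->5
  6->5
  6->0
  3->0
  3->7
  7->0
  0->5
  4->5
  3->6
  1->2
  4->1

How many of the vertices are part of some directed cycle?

6

A vertex is on a directed cycle iff it belongs to a strongly connected component of size ≥ 2 (or has a self-loop).
The vertices on cycles are {0, 1, 3, 4, 6, 7} — 6 in total.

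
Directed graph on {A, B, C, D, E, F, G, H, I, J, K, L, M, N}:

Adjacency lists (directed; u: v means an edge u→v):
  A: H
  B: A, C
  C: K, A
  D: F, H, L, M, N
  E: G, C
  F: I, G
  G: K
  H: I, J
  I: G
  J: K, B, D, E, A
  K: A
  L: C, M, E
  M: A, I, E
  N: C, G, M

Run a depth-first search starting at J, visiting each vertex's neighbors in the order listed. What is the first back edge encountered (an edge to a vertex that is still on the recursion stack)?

G→K

DFS from J (visiting each vertex's neighbors in the order listed); mark gray on enter, black on exit:
J gray
  K gray
    A gray
      H gray
        I gray
          G gray
            G→K: K is gray → back edge
First back edge: G → K.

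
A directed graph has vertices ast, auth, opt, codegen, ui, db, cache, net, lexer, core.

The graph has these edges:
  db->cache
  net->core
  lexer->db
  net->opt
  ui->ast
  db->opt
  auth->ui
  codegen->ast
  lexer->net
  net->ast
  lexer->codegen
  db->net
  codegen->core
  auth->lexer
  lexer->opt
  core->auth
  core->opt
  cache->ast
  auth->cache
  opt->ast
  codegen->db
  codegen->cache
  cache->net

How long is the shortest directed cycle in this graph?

4

For each vertex v, BFS finds the shortest path from v back to v.
The shortest such closed walk is core → auth → cache → net → core, length 4.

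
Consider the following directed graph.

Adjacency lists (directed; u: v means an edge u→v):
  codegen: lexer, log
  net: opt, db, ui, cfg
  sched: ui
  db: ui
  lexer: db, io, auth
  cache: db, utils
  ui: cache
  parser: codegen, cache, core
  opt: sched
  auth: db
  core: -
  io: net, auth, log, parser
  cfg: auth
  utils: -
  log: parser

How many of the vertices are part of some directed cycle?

A vertex is on a directed cycle iff it belongs to a strongly connected component of size ≥ 2 (or has a self-loop).
The vertices on cycles are {db, io, ui, log, cache, lexer, parser, codegen} — 8 in total.

8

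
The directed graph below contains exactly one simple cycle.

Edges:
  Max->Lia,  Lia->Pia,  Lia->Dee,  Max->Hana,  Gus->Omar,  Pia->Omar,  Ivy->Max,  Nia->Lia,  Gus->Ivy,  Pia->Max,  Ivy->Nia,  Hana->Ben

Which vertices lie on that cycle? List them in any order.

DFS with gray/black marking from Max:
Max gray
  Hana gray
    Ben gray
    Ben black
  Hana black
  Lia gray
    Dee gray
    Dee black
    Pia gray
      Pia→Max: Max is gray → back edge
Back edge closes the cycle Max → Lia → Pia → Max; its vertices are {Lia, Max, Pia}.

Lia, Max, Pia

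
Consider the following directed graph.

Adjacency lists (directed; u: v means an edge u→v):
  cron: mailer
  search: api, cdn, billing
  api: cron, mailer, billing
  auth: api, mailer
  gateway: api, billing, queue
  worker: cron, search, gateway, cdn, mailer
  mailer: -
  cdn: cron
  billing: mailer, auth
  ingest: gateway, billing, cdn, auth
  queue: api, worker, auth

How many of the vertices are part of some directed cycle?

A vertex is on a directed cycle iff it belongs to a strongly connected component of size ≥ 2 (or has a self-loop).
The vertices on cycles are {api, auth, queue, worker, billing, gateway} — 6 in total.

6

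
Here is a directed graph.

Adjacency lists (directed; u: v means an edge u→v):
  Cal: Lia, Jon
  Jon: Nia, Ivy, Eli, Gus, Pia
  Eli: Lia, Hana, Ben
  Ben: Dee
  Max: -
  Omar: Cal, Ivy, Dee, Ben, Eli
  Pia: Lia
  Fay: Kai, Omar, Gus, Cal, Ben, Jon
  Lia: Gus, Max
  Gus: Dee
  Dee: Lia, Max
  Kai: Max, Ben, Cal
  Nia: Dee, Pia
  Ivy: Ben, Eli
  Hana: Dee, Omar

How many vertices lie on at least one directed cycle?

9

A vertex is on a directed cycle iff it belongs to a strongly connected component of size ≥ 2 (or has a self-loop).
The vertices on cycles are {Cal, Dee, Eli, Gus, Ivy, Jon, Lia, Hana, Omar} — 9 in total.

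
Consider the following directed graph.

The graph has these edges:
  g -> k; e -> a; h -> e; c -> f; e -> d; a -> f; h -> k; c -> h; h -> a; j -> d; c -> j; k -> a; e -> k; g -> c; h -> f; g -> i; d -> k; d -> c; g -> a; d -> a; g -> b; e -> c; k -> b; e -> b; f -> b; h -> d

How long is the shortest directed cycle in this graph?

3

For each vertex v, BFS finds the shortest path from v back to v.
The shortest such closed walk is c → h → e → c, length 3.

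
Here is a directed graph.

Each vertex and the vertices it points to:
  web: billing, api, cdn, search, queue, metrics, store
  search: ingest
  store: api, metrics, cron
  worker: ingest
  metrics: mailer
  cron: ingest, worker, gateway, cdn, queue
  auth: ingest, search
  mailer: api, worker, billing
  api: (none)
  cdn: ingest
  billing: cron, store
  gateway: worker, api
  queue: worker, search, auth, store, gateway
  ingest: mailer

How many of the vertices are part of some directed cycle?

12

A vertex is on a directed cycle iff it belongs to a strongly connected component of size ≥ 2 (or has a self-loop).
The vertices on cycles are {cdn, auth, cron, queue, store, ingest, mailer, search, worker, billing, gateway, metrics} — 12 in total.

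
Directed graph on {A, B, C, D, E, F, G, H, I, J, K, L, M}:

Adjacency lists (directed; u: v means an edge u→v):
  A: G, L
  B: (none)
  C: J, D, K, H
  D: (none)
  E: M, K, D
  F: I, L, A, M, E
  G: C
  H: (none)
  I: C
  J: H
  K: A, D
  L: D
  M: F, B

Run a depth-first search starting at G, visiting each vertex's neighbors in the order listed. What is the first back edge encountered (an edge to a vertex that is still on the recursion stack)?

DFS from G (visiting each vertex's neighbors in the order listed); mark gray on enter, black on exit:
G gray
  C gray
    J gray
      H gray
      H black
    J black
    D gray
    D black
    K gray
      A gray
        A→G: G is gray → back edge
First back edge: A → G.

A->G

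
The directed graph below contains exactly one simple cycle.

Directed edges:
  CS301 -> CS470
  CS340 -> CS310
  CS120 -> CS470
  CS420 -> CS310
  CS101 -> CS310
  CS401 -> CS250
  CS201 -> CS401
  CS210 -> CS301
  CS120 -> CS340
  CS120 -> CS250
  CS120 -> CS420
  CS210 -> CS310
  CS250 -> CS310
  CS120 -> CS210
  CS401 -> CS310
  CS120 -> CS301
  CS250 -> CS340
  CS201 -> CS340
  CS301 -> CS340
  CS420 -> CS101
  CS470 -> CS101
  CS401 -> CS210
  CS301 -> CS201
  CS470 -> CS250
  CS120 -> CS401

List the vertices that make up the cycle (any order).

CS201, CS210, CS301, CS401

DFS with gray/black marking from CS301:
CS301 gray
  CS470 gray
    CS250 gray
      CS340 gray
        CS310 gray
        CS310 black
      CS340 black
      CS250→CS310: CS310 black — skip
    CS250 black
    CS101 gray
      CS101→CS310: CS310 black — skip
    CS101 black
  CS470 black
  CS201 gray
    CS401 gray
      CS401→CS310: CS310 black — skip
      CS210 gray
        CS210→CS301: CS301 is gray → back edge
Back edge closes the cycle CS301 → CS201 → CS401 → CS210 → CS301; its vertices are {CS201, CS210, CS301, CS401}.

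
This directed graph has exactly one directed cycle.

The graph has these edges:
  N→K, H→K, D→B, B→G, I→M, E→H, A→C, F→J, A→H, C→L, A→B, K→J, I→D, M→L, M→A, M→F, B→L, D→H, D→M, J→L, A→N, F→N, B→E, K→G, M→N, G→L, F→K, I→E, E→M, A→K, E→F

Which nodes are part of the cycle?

A, B, E, M

DFS with gray/black marking from B:
B gray
  E gray
    M gray
      N gray
        K gray
          G gray
            L gray
            L black
          G black
          J gray
            J→L: L black — skip
          J black
        K black
      N black
      M→L: L black — skip
      A gray
        H gray
          H→K: K black — skip
        H black
        C gray
          C→L: L black — skip
        C black
        A→K: K black — skip
        A→B: B is gray → back edge
Back edge closes the cycle B → E → M → A → B; its vertices are {A, B, E, M}.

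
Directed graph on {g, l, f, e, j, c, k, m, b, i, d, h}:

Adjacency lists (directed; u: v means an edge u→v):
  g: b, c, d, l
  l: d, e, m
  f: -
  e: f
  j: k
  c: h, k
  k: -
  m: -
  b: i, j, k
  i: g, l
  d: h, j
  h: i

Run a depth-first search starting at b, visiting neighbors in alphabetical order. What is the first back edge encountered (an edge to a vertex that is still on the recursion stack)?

DFS from b (visiting neighbors in alphabetical order); mark gray on enter, black on exit:
b gray
  i gray
    g gray
      g→b: b is gray → back edge
First back edge: g → b.

g->b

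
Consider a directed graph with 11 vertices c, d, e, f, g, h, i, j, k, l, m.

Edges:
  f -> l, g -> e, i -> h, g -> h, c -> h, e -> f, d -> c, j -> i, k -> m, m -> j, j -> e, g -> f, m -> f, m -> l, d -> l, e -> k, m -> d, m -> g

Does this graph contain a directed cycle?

DFS with white/gray/black marking, starting from f:
f gray
  l gray
  l black
f black
c gray
  h gray
  h black
c black
d gray
  d→l: l black — skip
  d→c: c black — skip
d black
e gray
  k gray
    m gray
      m→f: f black — skip
      g gray
        g→f: f black — skip
        g→e: e is gray → back edge
Back edge found, so a cycle exists: e → k → m → g → e.

Yes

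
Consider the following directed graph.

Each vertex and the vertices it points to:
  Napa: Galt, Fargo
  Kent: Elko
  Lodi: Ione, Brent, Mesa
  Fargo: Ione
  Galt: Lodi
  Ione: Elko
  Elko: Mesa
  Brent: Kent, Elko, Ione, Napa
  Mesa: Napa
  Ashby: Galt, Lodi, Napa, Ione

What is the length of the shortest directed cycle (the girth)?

4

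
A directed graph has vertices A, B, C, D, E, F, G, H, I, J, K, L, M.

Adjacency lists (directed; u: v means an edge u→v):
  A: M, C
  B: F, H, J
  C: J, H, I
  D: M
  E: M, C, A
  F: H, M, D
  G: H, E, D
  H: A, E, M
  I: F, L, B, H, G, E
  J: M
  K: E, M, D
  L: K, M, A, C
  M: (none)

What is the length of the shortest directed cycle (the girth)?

For each vertex v, BFS finds the shortest path from v back to v.
The shortest such closed walk is I → L → C → I, length 3.

3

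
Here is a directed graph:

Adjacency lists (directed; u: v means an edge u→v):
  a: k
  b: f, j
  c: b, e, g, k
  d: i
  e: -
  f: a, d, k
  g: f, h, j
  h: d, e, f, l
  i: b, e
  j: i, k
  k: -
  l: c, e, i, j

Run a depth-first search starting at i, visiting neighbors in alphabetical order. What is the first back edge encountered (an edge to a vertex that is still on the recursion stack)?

DFS from i (visiting neighbors in alphabetical order); mark gray on enter, black on exit:
i gray
  b gray
    f gray
      a gray
        k gray
        k black
      a black
      d gray
        d→i: i is gray → back edge
First back edge: d → i.

d->i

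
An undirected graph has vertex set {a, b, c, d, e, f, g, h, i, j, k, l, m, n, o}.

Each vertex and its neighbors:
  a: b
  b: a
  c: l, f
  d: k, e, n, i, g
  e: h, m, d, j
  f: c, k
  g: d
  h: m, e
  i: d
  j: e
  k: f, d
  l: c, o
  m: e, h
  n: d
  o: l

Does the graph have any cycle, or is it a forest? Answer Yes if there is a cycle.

DFS, tracking each vertex's parent; an edge to a visited non-parent vertex closes a cycle.
Start from c:
visit c (parent –)
  visit l (parent c)
    l–c: parent, skip
    visit o (parent l)
      o–l: parent, skip
  visit f (parent c)
    f–c: parent, skip
    visit k (parent f)
      k–f: parent, skip
      visit d (parent k)
        d–k: parent, skip
        visit e (parent d)
          visit h (parent e)
            visit m (parent h)
              m–e: e visited and ≠ parent → cycle
Cycle: e – h – m – e.

Yes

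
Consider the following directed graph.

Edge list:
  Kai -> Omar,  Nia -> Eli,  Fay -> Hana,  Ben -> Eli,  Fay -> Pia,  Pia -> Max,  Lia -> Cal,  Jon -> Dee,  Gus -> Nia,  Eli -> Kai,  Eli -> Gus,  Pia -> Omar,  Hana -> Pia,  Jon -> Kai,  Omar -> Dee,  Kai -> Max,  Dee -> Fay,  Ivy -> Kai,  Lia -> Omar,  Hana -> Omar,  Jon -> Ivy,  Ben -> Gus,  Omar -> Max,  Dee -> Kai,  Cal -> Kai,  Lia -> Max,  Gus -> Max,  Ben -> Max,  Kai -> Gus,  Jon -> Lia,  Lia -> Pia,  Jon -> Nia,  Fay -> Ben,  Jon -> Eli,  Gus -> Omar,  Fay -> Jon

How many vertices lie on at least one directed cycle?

14

A vertex is on a directed cycle iff it belongs to a strongly connected component of size ≥ 2 (or has a self-loop).
The vertices on cycles are {Ben, Cal, Dee, Eli, Fay, Gus, Ivy, Jon, Kai, Lia, Nia, Pia, Hana, Omar} — 14 in total.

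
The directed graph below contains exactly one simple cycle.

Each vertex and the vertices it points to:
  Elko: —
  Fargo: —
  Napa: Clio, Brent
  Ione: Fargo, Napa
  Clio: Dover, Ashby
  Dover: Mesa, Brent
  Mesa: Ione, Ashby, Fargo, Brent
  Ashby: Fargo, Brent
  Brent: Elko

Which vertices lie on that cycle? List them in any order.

DFS with gray/black marking from Napa:
Napa gray
  Clio gray
    Dover gray
      Mesa gray
        Ione gray
          Fargo gray
          Fargo black
          Ione→Napa: Napa is gray → back edge
Back edge closes the cycle Napa → Clio → Dover → Mesa → Ione → Napa; its vertices are {Clio, Ione, Mesa, Napa, Dover}.

Clio, Ione, Mesa, Napa, Dover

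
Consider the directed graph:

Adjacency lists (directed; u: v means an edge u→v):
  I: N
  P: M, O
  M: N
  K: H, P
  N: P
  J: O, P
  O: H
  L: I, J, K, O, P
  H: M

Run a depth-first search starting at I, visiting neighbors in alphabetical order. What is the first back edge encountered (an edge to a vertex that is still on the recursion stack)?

DFS from I (visiting neighbors in alphabetical order); mark gray on enter, black on exit:
I gray
  N gray
    P gray
      M gray
        M→N: N is gray → back edge
First back edge: M → N.

M->N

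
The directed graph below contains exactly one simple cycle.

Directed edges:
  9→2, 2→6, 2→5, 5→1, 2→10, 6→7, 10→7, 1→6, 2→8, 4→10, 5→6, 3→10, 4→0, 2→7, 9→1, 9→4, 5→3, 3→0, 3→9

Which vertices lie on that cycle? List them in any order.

DFS with gray/black marking from 9:
9 gray
  2 gray
    5 gray
      3 gray
        3→9: 9 is gray → back edge
Back edge closes the cycle 9 → 2 → 5 → 3 → 9; its vertices are {2, 3, 5, 9}.

2, 3, 5, 9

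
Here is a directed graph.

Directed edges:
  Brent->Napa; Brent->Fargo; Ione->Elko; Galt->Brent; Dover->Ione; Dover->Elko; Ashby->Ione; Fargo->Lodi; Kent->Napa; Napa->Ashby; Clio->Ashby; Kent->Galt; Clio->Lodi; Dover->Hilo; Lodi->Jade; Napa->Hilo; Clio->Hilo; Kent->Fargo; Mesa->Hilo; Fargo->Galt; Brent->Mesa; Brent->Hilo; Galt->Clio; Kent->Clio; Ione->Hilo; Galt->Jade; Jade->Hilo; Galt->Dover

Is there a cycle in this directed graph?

DFS with white/gray/black marking, starting from Napa:
Napa gray
  Ashby gray
    Ione gray
      Elko gray
      Elko black
      Hilo gray
      Hilo black
    Ione black
  Ashby black
  Napa→Hilo: Hilo black — skip
Napa black
Lodi gray
  Jade gray
    Jade→Hilo: Hilo black — skip
  Jade black
Lodi black
Kent gray
  Kent→Napa: Napa black — skip
  Galt gray
    Clio gray
      Clio→Lodi: Lodi black — skip
      Clio→Hilo: Hilo black — skip
      Clio→Ashby: Ashby black — skip
    Clio black
    Galt→Jade: Jade black — skip
    Brent gray
      Brent→Hilo: Hilo black — skip
      Fargo gray
        Fargo→Galt: Galt is gray → back edge
Back edge found, so a cycle exists: Galt → Brent → Fargo → Galt.

Yes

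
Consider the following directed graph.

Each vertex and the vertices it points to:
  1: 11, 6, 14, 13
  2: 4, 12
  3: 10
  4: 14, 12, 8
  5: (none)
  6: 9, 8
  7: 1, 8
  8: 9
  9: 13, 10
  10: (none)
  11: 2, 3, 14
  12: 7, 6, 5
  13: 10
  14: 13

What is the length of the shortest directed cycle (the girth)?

For each vertex v, BFS finds the shortest path from v back to v.
The shortest such closed walk is 11 → 2 → 12 → 7 → 1 → 11, length 5.

5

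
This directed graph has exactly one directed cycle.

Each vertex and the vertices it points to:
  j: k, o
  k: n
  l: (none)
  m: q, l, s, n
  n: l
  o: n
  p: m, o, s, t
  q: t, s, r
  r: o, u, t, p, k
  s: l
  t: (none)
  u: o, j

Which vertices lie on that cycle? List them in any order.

m, p, q, r

DFS with gray/black marking from r:
r gray
  o gray
    n gray
      l gray
      l black
    n black
  o black
  u gray
    u→o: o black — skip
    j gray
      k gray
        k→n: n black — skip
      k black
      j→o: o black — skip
    j black
  u black
  t gray
  t black
  p gray
    m gray
      q gray
        q→t: t black — skip
        s gray
          s→l: l black — skip
        s black
        q→r: r is gray → back edge
Back edge closes the cycle r → p → m → q → r; its vertices are {m, p, q, r}.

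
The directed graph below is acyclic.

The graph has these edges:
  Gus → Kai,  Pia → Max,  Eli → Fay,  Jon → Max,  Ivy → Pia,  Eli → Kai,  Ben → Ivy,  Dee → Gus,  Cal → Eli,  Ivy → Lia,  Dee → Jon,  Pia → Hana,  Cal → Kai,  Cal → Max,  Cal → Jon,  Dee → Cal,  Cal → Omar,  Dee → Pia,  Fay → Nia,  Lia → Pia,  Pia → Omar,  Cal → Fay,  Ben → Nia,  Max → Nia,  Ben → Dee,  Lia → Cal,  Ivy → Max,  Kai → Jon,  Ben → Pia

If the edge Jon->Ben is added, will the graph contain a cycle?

Yes

Adding Jon→Ben creates a cycle iff Ben can already reach Jon.
Path from Ben: Ben → Dee → Jon.
So Ben → … → Jon → Ben is a cycle.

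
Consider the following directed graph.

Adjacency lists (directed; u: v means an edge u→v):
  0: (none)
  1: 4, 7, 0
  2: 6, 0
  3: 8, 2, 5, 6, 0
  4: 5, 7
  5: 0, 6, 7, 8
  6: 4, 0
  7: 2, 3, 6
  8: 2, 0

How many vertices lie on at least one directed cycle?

7

A vertex is on a directed cycle iff it belongs to a strongly connected component of size ≥ 2 (or has a self-loop).
The vertices on cycles are {2, 3, 4, 5, 6, 7, 8} — 7 in total.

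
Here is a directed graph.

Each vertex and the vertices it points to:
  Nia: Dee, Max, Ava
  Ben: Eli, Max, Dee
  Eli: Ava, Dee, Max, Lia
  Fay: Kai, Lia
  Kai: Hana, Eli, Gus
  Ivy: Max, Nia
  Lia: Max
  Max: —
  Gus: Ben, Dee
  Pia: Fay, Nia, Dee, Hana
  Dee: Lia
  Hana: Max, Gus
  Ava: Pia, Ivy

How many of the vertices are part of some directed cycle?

10

A vertex is on a directed cycle iff it belongs to a strongly connected component of size ≥ 2 (or has a self-loop).
The vertices on cycles are {Ava, Ben, Eli, Fay, Gus, Ivy, Kai, Nia, Pia, Hana} — 10 in total.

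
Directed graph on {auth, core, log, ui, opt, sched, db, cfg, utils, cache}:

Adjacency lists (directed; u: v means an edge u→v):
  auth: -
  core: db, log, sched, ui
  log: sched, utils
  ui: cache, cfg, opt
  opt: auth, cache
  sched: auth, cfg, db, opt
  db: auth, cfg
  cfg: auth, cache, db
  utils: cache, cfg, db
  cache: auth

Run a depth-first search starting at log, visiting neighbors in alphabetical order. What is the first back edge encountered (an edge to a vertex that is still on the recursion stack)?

db→cfg

DFS from log (visiting neighbors in alphabetical order); mark gray on enter, black on exit:
log gray
  sched gray
    auth gray
    auth black
    cfg gray
      cfg→auth: auth black — skip
      cache gray
        cache→auth: auth black — skip
      cache black
      db gray
        db→auth: auth black — skip
        db→cfg: cfg is gray → back edge
First back edge: db → cfg.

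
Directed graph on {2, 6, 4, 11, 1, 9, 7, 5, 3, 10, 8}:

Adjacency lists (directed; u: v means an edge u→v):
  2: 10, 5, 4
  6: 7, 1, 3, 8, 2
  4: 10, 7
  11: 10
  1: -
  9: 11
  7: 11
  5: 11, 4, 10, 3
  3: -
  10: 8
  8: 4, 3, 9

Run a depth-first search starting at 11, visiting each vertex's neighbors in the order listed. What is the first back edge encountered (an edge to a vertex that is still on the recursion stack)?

DFS from 11 (visiting each vertex's neighbors in the order listed); mark gray on enter, black on exit:
11 gray
  10 gray
    8 gray
      4 gray
        4→10: 10 is gray → back edge
First back edge: 4 → 10.

4→10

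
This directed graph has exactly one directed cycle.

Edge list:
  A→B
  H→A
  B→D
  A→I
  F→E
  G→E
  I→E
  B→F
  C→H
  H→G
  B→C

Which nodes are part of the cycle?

A, B, C, H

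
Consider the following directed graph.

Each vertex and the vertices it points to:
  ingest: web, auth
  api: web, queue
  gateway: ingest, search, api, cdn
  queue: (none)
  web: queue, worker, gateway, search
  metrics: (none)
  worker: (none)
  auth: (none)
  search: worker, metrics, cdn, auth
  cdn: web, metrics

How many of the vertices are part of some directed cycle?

6

A vertex is on a directed cycle iff it belongs to a strongly connected component of size ≥ 2 (or has a self-loop).
The vertices on cycles are {api, cdn, web, ingest, search, gateway} — 6 in total.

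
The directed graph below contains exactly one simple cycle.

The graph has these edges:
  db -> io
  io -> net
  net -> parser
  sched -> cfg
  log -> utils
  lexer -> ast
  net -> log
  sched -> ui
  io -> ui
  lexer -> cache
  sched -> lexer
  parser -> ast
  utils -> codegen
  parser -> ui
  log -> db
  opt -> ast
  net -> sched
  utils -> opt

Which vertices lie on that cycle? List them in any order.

db, io, log, net

DFS with gray/black marking from net:
net gray
  sched gray
    cfg gray
    cfg black
    lexer gray
      ast gray
      ast black
      cache gray
      cache black
    lexer black
    ui gray
    ui black
  sched black
  parser gray
    parser→ast: ast black — skip
    parser→ui: ui black — skip
  parser black
  log gray
    db gray
      io gray
        io→net: net is gray → back edge
Back edge closes the cycle net → log → db → io → net; its vertices are {db, io, log, net}.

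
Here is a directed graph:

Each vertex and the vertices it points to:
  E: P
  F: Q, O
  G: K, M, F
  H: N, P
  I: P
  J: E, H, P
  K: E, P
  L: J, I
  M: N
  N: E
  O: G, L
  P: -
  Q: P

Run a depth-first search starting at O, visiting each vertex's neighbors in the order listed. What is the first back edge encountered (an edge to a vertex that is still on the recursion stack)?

F->O

DFS from O (visiting each vertex's neighbors in the order listed); mark gray on enter, black on exit:
O gray
  G gray
    K gray
      E gray
        P gray
        P black
      E black
      K→P: P black — skip
    K black
    M gray
      N gray
        N→E: E black — skip
      N black
    M black
    F gray
      Q gray
        Q→P: P black — skip
      Q black
      F→O: O is gray → back edge
First back edge: F → O.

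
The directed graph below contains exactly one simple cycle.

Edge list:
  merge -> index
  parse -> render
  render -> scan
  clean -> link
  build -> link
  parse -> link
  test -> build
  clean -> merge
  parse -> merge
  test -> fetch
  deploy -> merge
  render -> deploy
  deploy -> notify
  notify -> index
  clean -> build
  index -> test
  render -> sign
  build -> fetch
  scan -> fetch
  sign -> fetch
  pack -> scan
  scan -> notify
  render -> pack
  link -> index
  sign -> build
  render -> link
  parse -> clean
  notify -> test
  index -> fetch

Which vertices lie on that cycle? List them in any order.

link, test, build, index

DFS with gray/black marking from link:
link gray
  index gray
    fetch gray
    fetch black
    test gray
      test→fetch: fetch black — skip
      build gray
        build→link: link is gray → back edge
Back edge closes the cycle link → index → test → build → link; its vertices are {link, test, build, index}.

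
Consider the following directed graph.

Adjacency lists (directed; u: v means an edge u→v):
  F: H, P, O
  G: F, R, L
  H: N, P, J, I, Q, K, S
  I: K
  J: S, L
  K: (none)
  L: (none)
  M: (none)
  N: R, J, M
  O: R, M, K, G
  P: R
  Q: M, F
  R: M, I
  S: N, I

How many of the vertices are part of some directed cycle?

8

A vertex is on a directed cycle iff it belongs to a strongly connected component of size ≥ 2 (or has a self-loop).
The vertices on cycles are {F, G, H, J, N, O, Q, S} — 8 in total.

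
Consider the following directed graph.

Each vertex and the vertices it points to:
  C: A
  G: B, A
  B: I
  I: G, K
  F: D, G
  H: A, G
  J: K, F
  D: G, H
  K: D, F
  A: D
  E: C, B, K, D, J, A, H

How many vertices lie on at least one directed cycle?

8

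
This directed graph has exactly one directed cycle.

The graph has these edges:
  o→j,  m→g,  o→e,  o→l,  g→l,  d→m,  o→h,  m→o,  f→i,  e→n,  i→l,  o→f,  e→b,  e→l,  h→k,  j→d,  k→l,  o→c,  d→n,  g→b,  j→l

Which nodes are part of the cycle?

d, j, m, o

DFS with gray/black marking from o:
o gray
  c gray
  c black
  f gray
    i gray
      l gray
      l black
    i black
  f black
  j gray
    d gray
      n gray
      n black
      m gray
        m→o: o is gray → back edge
Back edge closes the cycle o → j → d → m → o; its vertices are {d, j, m, o}.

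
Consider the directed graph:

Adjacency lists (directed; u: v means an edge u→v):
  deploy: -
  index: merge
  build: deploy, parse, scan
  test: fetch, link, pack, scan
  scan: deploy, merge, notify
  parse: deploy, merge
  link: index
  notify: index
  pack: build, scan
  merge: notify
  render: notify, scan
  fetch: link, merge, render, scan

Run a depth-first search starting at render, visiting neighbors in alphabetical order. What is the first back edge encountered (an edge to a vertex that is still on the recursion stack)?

DFS from render (visiting neighbors in alphabetical order); mark gray on enter, black on exit:
render gray
  notify gray
    index gray
      merge gray
        merge→notify: notify is gray → back edge
First back edge: merge → notify.

merge->notify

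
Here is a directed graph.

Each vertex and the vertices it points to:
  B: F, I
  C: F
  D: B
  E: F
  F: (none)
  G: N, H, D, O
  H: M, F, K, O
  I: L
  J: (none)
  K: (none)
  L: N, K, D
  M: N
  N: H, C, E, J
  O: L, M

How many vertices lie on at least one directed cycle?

8

A vertex is on a directed cycle iff it belongs to a strongly connected component of size ≥ 2 (or has a self-loop).
The vertices on cycles are {B, D, H, I, L, M, N, O} — 8 in total.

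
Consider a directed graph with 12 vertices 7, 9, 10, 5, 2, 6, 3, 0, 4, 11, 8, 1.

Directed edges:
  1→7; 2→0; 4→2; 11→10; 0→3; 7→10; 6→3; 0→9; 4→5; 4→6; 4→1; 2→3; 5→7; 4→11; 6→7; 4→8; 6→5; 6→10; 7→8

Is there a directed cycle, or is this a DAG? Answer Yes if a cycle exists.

No

DFS with white/gray/black marking, starting from 9:
9 gray
9 black
7 gray
  8 gray
  8 black
  10 gray
  10 black
7 black
5 gray
  5→7: 7 black — skip
5 black
2 gray
  0 gray
    0→9: 9 black — skip
    3 gray
    3 black
  0 black
  2→3: 3 black — skip
2 black
6 gray
  6→3: 3 black — skip
  6→10: 10 black — skip
  6→5: 5 black — skip
  6→7: 7 black — skip
6 black
4 gray
  4→5: 5 black — skip
  4→8: 8 black — skip
  4→6: 6 black — skip
  1 gray
    1→7: 7 black — skip
  1 black
  11 gray
    11→10: 10 black — skip
  11 black
  4→2: 2 black — skip
4 black
Every edge goes to a white or black vertex — no back edge, so the graph is acyclic.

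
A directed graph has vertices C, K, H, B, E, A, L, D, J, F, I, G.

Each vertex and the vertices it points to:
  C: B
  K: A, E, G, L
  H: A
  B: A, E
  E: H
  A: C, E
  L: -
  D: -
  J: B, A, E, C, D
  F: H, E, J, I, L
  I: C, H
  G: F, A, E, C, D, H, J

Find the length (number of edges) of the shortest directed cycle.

For each vertex v, BFS finds the shortest path from v back to v.
The shortest such closed walk is C → B → A → C, length 3.

3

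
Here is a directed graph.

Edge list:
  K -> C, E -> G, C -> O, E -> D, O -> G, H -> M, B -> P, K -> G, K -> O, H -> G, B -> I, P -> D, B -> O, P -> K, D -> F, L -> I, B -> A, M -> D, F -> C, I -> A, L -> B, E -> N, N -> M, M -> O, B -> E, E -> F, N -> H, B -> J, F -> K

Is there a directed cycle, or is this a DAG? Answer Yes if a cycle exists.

DFS with white/gray/black marking, starting from D:
D gray
  F gray
    K gray
      O gray
        G gray
        G black
      O black
      K→G: G black — skip
      C gray
        C→O: O black — skip
      C black
    K black
    F→C: C black — skip
  F black
D black
A gray
A black
B gray
  J gray
  J black
  P gray
    P→K: K black — skip
    P→D: D black — skip
  P black
  E gray
    E→F: F black — skip
    N gray
      M gray
        M→O: O black — skip
        M→D: D black — skip
      M black
      H gray
        H→M: M black — skip
        H→G: G black — skip
      H black
    N black
    E→D: D black — skip
    E→G: G black — skip
  E black
  B→A: A black — skip
  I gray
    I→A: A black — skip
  I black
  B→O: O black — skip
B black
L gray
  L→B: B black — skip
  L→I: I black — skip
L black
Every edge goes to a white or black vertex — no back edge, so the graph is acyclic.

No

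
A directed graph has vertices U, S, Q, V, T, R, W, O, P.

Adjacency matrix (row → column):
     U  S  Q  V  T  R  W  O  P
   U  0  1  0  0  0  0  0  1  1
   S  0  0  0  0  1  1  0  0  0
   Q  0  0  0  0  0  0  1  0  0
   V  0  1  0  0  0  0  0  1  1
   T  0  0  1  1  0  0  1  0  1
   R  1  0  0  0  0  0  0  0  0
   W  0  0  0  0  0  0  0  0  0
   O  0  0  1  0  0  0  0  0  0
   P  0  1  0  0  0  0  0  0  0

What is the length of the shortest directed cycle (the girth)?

3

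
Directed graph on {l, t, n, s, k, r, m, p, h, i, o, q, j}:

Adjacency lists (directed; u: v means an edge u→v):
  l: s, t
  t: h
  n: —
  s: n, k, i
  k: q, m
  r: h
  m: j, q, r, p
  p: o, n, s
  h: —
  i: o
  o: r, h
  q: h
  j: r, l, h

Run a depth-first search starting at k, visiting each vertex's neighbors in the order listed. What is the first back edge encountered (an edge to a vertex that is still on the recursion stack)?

DFS from k (visiting each vertex's neighbors in the order listed); mark gray on enter, black on exit:
k gray
  q gray
    h gray
    h black
  q black
  m gray
    j gray
      r gray
        r→h: h black — skip
      r black
      l gray
        s gray
          n gray
          n black
          s→k: k is gray → back edge
First back edge: s → k.

s->k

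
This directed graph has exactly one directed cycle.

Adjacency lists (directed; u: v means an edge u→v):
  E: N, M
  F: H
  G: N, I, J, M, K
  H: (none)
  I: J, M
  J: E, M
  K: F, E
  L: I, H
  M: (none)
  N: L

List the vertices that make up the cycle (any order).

DFS with gray/black marking from N:
N gray
  L gray
    I gray
      J gray
        E gray
          E→N: N is gray → back edge
Back edge closes the cycle N → L → I → J → E → N; its vertices are {E, I, J, L, N}.

E, I, J, L, N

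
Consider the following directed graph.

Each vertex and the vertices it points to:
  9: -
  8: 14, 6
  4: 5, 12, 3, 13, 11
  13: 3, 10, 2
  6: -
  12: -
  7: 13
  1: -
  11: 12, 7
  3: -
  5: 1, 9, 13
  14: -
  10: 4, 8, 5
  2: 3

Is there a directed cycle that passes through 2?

No

2 lies on a cycle iff there is a path from 2 back to itself.
Exploring from 2, it never reaches itself; equivalently, its strongly connected component is a singleton.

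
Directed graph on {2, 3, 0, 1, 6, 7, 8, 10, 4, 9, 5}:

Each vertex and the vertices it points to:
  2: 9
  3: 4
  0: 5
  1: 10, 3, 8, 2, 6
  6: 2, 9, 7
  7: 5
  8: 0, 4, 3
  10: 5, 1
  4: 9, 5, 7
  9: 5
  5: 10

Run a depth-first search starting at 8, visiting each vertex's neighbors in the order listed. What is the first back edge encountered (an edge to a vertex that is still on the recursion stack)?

10->5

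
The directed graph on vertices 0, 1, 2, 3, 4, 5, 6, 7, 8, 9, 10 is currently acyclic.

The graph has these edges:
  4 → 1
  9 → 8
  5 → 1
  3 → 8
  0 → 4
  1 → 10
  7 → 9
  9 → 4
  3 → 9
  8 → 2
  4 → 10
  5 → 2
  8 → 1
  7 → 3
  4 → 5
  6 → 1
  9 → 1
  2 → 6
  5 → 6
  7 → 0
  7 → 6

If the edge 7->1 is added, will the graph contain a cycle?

Adding 7→1 creates a cycle iff 1 can already reach 7.
Explore from 1: no path reaches 7. The graph stays acyclic.

No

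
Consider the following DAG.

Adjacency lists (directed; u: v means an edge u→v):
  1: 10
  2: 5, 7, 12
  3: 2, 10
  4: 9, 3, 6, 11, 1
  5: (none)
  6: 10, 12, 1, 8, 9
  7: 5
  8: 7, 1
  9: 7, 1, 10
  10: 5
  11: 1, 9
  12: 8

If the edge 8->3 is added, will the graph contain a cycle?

Adding 8→3 creates a cycle iff 3 can already reach 8.
Path from 3: 3 → 2 → 12 → 8.
So 3 → … → 8 → 3 is a cycle.

Yes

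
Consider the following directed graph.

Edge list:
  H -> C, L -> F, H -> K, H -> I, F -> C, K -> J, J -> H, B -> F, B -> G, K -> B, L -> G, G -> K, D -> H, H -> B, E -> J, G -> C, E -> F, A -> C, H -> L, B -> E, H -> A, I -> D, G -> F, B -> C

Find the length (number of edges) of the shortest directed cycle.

3

For each vertex v, BFS finds the shortest path from v back to v.
The shortest such closed walk is H → K → J → H, length 3.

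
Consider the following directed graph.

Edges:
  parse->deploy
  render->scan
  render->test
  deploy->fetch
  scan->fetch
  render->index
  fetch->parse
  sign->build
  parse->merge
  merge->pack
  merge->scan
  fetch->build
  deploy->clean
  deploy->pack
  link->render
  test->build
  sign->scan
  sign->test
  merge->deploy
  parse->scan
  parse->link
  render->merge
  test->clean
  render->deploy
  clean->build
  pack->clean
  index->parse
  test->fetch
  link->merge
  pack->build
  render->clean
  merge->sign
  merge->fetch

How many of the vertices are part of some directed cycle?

10

A vertex is on a directed cycle iff it belongs to a strongly connected component of size ≥ 2 (or has a self-loop).
The vertices on cycles are {link, scan, sign, test, fetch, index, merge, parse, deploy, render} — 10 in total.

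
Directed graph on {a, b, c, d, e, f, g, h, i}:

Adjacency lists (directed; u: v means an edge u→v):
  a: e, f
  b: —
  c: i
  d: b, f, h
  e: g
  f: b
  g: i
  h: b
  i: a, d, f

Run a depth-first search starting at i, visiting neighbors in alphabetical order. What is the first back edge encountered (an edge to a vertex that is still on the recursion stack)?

g->i

DFS from i (visiting neighbors in alphabetical order); mark gray on enter, black on exit:
i gray
  a gray
    e gray
      g gray
        g→i: i is gray → back edge
First back edge: g → i.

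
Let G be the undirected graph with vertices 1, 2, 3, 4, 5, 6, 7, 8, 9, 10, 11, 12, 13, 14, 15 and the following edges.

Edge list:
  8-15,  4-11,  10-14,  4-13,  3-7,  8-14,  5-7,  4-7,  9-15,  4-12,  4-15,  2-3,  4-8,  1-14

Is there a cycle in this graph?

DFS, tracking each vertex's parent; an edge to a visited non-parent vertex closes a cycle.
Start from 15:
visit 15 (parent –)
  visit 4 (parent 15)
    visit 12 (parent 4)
      12–4: parent, skip
    visit 13 (parent 4)
      13–4: parent, skip
    visit 7 (parent 4)
      visit 3 (parent 7)
        visit 2 (parent 3)
          2–3: parent, skip
        3–7: parent, skip
      7–4: parent, skip
      visit 5 (parent 7)
        5–7: parent, skip
    4–15: parent, skip
    visit 8 (parent 4)
      8–4: parent, skip
      8–15: 15 visited and ≠ parent → cycle
Cycle: 15 – 4 – 8 – 15.

Yes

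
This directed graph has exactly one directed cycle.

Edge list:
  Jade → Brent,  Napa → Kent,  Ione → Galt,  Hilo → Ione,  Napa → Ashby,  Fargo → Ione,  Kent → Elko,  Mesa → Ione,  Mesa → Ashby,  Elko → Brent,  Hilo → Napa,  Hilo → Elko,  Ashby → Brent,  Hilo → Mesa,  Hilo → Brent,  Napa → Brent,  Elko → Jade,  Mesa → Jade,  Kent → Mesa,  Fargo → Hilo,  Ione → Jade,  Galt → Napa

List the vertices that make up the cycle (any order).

Galt, Ione, Kent, Mesa, Napa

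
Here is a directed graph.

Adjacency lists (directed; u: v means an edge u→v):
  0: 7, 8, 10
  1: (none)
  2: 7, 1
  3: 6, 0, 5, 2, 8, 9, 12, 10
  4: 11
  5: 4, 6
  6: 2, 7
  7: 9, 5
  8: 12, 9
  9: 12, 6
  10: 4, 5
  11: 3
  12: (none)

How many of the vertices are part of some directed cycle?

11

A vertex is on a directed cycle iff it belongs to a strongly connected component of size ≥ 2 (or has a self-loop).
The vertices on cycles are {0, 2, 3, 4, 5, 6, 7, 8, 9, 10, 11} — 11 in total.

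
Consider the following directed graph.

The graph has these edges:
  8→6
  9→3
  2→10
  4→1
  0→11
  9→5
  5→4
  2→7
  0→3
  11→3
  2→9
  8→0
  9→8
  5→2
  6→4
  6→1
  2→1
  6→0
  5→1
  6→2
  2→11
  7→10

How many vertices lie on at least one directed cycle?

A vertex is on a directed cycle iff it belongs to a strongly connected component of size ≥ 2 (or has a self-loop).
The vertices on cycles are {2, 5, 6, 8, 9} — 5 in total.

5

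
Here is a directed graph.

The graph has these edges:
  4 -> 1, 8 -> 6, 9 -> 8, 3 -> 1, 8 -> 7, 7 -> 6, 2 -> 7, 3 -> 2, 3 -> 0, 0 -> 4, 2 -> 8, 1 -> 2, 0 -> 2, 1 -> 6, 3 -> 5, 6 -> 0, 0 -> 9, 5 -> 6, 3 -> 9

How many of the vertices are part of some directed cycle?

8

A vertex is on a directed cycle iff it belongs to a strongly connected component of size ≥ 2 (or has a self-loop).
The vertices on cycles are {0, 1, 2, 4, 6, 7, 8, 9} — 8 in total.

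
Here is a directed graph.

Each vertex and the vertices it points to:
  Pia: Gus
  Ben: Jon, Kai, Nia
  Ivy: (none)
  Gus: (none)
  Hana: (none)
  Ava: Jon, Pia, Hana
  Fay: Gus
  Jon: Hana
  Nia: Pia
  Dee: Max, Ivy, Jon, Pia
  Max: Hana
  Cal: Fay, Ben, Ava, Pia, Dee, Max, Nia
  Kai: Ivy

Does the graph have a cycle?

DFS with white/gray/black marking, starting from Ivy:
Ivy gray
Ivy black
Pia gray
  Gus gray
  Gus black
Pia black
Ben gray
  Jon gray
    Hana gray
    Hana black
  Jon black
  Kai gray
    Kai→Ivy: Ivy black — skip
  Kai black
  Nia gray
    Nia→Pia: Pia black — skip
  Nia black
Ben black
Ava gray
  Ava→Jon: Jon black — skip
  Ava→Pia: Pia black — skip
  Ava→Hana: Hana black — skip
Ava black
Fay gray
  Fay→Gus: Gus black — skip
Fay black
Dee gray
  Max gray
    Max→Hana: Hana black — skip
  Max black
  Dee→Ivy: Ivy black — skip
  Dee→Jon: Jon black — skip
  Dee→Pia: Pia black — skip
Dee black
Cal gray
  Cal→Fay: Fay black — skip
  Cal→Ben: Ben black — skip
  Cal→Ava: Ava black — skip
  Cal→Pia: Pia black — skip
  Cal→Dee: Dee black — skip
  Cal→Max: Max black — skip
  Cal→Nia: Nia black — skip
Cal black
Every edge goes to a white or black vertex — no back edge, so the graph is acyclic.

No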